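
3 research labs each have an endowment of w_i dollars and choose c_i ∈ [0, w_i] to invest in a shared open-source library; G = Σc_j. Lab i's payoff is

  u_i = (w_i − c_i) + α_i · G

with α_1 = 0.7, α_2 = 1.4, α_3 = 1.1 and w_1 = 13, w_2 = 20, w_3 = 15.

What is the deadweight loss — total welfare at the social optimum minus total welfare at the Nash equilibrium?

∂u_i/∂c_i = α_i − 1, so lab i contributes w_i if α_i > 1, else 0.
α_i > 1 for i ∈ {2, 3}; NE contributions (0, 20, 15), G = 35.
W^NE = Σw_i − G^NE + (Σα_i)·G^NE = 48 + 2.2·35 = 125.
Planner: ∂(Σu_j)/∂c_i = Σα_j − 1 = 2.2 > 0, so everyone contributes w_i; G^SO = 48, W^SO = 48 + 2.2·48 = 153.6.
Deadweight loss = 28.6.

28.6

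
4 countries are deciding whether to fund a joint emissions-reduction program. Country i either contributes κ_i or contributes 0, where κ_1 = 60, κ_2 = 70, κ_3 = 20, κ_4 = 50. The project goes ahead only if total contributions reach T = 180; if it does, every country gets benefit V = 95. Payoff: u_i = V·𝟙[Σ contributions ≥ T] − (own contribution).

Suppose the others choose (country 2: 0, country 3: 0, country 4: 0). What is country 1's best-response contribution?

Others' total = 0. Even contributing 60 gives 60 < 180: no benefit either way.
Best response: 0.

0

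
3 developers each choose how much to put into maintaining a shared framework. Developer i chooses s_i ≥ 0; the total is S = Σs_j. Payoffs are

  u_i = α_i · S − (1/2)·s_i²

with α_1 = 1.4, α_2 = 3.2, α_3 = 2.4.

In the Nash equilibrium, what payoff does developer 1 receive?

Developer i's FOC: ∂u_i/∂s_i = α_i − s_i = 0, so s_i* = α_i.
NE contributions = (1.4, 3.2, 2.4); S = 7.
u_1 = α_1·S − ½·(s_1)² = 1.4·7 − ½·1.4² = 8.82.

8.82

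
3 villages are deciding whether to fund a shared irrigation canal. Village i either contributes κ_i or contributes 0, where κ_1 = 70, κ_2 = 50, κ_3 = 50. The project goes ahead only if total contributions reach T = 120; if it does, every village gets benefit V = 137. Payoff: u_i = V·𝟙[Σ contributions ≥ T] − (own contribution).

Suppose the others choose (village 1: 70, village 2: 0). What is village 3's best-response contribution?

Others' total = 70. Contributing 50 brings total to 120 ≥ 120: gain V − κ_3 = 87.
Best response: 50.

50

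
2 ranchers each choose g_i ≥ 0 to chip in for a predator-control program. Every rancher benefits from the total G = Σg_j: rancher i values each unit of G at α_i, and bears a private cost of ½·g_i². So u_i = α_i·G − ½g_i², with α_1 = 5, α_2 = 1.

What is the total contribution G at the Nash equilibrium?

6

Rancher i's FOC: ∂u_i/∂g_i = α_i − g_i = 0, so g_i* = α_i.
NE contributions = (5, 1); G = 6.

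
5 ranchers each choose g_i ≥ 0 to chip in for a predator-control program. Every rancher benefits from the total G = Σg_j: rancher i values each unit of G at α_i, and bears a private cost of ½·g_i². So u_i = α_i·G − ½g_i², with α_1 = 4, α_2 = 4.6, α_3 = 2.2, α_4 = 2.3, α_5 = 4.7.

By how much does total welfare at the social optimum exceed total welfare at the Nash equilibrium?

509.95

Rancher i's FOC: ∂u_i/∂g_i = α_i − g_i = 0, so g_i* = α_i.
NE contributions = (4, 4.6, 2.2, 2.3, 4.7); G = 17.8.
W^NE = (Σα)·G − ½Σα_i² = 17.8² − ½·69.38 = 282.15.
Planner sets g_i = Σα_j = 17.8 for every i, so G^SO = 5·17.8 = 89.
W^SO = (Σα)·G^SO − ½·5·(Σα)² = (5/2)·17.8² = 792.1.
Deadweight loss = W^SO − W^NE = 509.95.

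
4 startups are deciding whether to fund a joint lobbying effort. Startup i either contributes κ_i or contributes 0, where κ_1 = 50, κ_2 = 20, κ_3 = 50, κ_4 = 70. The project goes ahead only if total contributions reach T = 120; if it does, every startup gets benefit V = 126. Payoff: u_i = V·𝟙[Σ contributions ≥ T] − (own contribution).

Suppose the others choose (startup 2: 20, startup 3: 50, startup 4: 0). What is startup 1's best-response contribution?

50

Others' total = 70. Contributing 50 brings total to 120 ≥ 120: gain V − κ_1 = 76.
Best response: 50.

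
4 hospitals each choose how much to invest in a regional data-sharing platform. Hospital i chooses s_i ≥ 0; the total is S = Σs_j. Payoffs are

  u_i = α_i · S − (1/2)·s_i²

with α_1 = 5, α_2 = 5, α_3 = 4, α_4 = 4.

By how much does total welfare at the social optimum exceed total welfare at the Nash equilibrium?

365

Hospital i's FOC: ∂u_i/∂s_i = α_i − s_i = 0, so s_i* = α_i.
NE contributions = (5, 5, 4, 4); S = 18.
W^NE = (Σα)·S − ½Σα_i² = 18² − ½·82 = 283.
Planner sets s_i = Σα_j = 18 for every i, so S^SO = 4·18 = 72.
W^SO = (Σα)·S^SO − ½·4·(Σα)² = (4/2)·18² = 648.
Deadweight loss = W^SO − W^NE = 365.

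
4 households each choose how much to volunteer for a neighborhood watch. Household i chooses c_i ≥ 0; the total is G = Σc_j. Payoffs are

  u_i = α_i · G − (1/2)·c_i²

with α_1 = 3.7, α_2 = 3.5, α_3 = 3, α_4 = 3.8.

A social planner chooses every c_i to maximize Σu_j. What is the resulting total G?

56

Planner FOC: ∂(Σu_j)/∂c_i = (Σα_j) − c_i = 0, so c_i^SO = Σα_j = 14 for every i; G^SO = 56.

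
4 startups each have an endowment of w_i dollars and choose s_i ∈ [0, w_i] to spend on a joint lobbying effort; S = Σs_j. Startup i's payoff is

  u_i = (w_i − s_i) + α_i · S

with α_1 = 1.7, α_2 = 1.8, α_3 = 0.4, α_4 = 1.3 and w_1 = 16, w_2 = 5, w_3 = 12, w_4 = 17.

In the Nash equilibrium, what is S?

38

∂u_i/∂s_i = α_i − 1, so startup i contributes w_i if α_i > 1, else 0.
α_i > 1 for i ∈ {1, 2, 4}; NE contributions (16, 5, 0, 17), S = 38.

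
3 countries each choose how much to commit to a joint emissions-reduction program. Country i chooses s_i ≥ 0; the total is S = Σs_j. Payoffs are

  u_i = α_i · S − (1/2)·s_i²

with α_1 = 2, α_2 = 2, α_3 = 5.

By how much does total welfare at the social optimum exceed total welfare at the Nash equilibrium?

Country i's FOC: ∂u_i/∂s_i = α_i − s_i = 0, so s_i* = α_i.
NE contributions = (2, 2, 5); S = 9.
W^NE = (Σα)·S − ½Σα_i² = 9² − ½·33 = 64.5.
Planner sets s_i = Σα_j = 9 for every i, so S^SO = 3·9 = 27.
W^SO = (Σα)·S^SO − ½·3·(Σα)² = (3/2)·9² = 121.5.
Deadweight loss = W^SO − W^NE = 57.

57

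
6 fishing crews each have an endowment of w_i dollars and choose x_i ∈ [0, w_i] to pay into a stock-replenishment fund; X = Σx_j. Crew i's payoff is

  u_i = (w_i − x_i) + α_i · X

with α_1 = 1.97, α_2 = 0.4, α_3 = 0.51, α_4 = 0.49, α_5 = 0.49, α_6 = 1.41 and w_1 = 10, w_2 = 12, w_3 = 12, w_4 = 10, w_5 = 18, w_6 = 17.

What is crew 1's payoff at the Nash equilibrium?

53.19

∂u_i/∂x_i = α_i − 1, so crew i contributes w_i if α_i > 1, else 0.
α_i > 1 for i ∈ {1, 6}; NE contributions (10, 0, 0, 0, 0, 17), X = 27.
u_1 = (10 − 10) + 1.97·27 = 53.19.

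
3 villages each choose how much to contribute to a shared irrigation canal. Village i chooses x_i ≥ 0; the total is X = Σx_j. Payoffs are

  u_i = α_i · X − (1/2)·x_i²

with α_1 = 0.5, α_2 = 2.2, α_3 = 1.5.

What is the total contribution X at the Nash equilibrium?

4.2

Village i's FOC: ∂u_i/∂x_i = α_i − x_i = 0, so x_i* = α_i.
NE contributions = (0.5, 2.2, 1.5); X = 4.2.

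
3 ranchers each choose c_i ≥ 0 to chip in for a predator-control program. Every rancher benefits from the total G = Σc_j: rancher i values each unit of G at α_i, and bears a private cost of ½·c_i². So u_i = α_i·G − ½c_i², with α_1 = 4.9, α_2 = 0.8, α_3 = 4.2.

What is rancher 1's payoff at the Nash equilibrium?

36.505

Rancher i's FOC: ∂u_i/∂c_i = α_i − c_i = 0, so c_i* = α_i.
NE contributions = (4.9, 0.8, 4.2); G = 9.9.
u_1 = α_1·G − ½·(c_1)² = 4.9·9.9 − ½·4.9² = 36.505.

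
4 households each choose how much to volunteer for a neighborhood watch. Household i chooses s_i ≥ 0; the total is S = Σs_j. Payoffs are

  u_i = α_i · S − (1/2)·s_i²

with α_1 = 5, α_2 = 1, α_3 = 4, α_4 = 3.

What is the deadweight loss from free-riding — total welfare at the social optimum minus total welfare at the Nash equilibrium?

Household i's FOC: ∂u_i/∂s_i = α_i − s_i = 0, so s_i* = α_i.
NE contributions = (5, 1, 4, 3); S = 13.
W^NE = (Σα)·S − ½Σα_i² = 13² − ½·51 = 143.5.
Planner sets s_i = Σα_j = 13 for every i, so S^SO = 4·13 = 52.
W^SO = (Σα)·S^SO − ½·4·(Σα)² = (4/2)·13² = 338.
Deadweight loss = W^SO − W^NE = 194.5.

194.5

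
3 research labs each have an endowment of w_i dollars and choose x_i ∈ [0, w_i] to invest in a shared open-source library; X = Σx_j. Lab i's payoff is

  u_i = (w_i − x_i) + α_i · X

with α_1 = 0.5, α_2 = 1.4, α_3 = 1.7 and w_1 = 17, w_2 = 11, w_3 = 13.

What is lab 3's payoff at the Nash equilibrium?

40.8

∂u_i/∂x_i = α_i − 1, so lab i contributes w_i if α_i > 1, else 0.
α_i > 1 for i ∈ {2, 3}; NE contributions (0, 11, 13), X = 24.
u_3 = (13 − 13) + 1.7·24 = 40.8.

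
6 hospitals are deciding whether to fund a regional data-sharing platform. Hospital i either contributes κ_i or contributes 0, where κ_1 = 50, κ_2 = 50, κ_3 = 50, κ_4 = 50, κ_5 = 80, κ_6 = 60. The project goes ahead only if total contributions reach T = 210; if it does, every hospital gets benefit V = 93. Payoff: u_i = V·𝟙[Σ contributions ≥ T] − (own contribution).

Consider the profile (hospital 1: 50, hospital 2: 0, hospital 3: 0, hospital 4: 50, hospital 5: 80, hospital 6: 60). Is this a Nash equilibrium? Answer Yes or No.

Total = 240 ≥ 210: provided.
Hospital 1 (pledges 50, payoff 43): dropping to 0 → total 190, payoff 0. No gain.
Hospital 2 (pledges 0, payoff 93): pledging 50 → total 290, payoff 43. No gain.
Hospital 3 (pledges 0, payoff 93): pledging 50 → total 290, payoff 43. No gain.
Hospital 4 (pledges 50, payoff 43): dropping to 0 → total 190, payoff 0. No gain.
Hospital 5 (pledges 80, payoff 13): dropping to 0 → total 160, payoff 0. No gain.
Hospital 6 (pledges 60, payoff 33): dropping to 0 → total 180, payoff 0. No gain.

Yes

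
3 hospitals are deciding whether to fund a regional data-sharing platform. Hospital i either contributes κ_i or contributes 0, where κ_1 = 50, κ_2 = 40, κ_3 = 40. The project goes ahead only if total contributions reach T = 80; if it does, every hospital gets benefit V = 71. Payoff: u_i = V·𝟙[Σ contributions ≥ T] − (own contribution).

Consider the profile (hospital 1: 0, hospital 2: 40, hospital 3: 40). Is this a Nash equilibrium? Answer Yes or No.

Yes

Total = 80 ≥ 80: provided.
Hospital 1 (pledges 0, payoff 71): pledging 50 → total 130, payoff 21. No gain.
Hospital 2 (pledges 40, payoff 31): dropping to 0 → total 40, payoff 0. No gain.
Hospital 3 (pledges 40, payoff 31): dropping to 0 → total 40, payoff 0. No gain.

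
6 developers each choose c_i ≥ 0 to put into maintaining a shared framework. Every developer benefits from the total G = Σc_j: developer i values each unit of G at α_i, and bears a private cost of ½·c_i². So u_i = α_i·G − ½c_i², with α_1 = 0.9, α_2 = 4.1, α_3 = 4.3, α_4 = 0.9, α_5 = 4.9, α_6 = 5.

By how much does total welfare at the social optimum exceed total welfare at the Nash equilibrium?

850.985

Developer i's FOC: ∂u_i/∂c_i = α_i − c_i = 0, so c_i* = α_i.
NE contributions = (0.9, 4.1, 4.3, 0.9, 4.9, 5); G = 20.1.
W^NE = (Σα)·G − ½Σα_i² = 20.1² − ½·85.93 = 361.045.
Planner sets c_i = Σα_j = 20.1 for every i, so G^SO = 6·20.1 = 120.6.
W^SO = (Σα)·G^SO − ½·6·(Σα)² = (6/2)·20.1² = 1212.03.
Deadweight loss = W^SO − W^NE = 850.985.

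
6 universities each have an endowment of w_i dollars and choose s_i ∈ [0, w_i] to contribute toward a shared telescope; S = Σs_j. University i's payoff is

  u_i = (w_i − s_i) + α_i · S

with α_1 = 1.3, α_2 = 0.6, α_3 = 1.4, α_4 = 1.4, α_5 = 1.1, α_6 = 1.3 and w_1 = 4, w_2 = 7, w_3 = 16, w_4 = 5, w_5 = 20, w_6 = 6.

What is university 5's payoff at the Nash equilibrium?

∂u_i/∂s_i = α_i − 1, so university i contributes w_i if α_i > 1, else 0.
α_i > 1 for i ∈ {1, 3, 4, 5, 6}; NE contributions (4, 0, 16, 5, 20, 6), S = 51.
u_5 = (20 − 20) + 1.1·51 = 56.1.

56.1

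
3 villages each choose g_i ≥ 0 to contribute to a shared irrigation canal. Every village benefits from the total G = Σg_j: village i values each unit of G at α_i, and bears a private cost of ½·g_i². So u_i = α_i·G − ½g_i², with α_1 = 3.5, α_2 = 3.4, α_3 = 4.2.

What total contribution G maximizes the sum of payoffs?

33.3

Planner FOC: ∂(Σu_j)/∂g_i = (Σα_j) − g_i = 0, so g_i^SO = Σα_j = 11.1 for every i; G^SO = 33.3.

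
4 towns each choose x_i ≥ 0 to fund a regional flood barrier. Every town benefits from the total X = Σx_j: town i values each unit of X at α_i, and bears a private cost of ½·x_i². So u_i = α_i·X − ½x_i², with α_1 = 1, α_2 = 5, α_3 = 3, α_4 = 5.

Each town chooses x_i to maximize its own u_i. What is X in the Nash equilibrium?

14

Town i's FOC: ∂u_i/∂x_i = α_i − x_i = 0, so x_i* = α_i.
NE contributions = (1, 5, 3, 5); X = 14.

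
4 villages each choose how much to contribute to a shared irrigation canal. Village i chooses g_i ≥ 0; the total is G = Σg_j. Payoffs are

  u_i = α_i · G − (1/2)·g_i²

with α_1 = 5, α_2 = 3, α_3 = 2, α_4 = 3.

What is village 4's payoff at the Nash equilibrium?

Village i's FOC: ∂u_i/∂g_i = α_i − g_i = 0, so g_i* = α_i.
NE contributions = (5, 3, 2, 3); G = 13.
u_4 = α_4·G − ½·(g_4)² = 3·13 − ½·3² = 34.5.

34.5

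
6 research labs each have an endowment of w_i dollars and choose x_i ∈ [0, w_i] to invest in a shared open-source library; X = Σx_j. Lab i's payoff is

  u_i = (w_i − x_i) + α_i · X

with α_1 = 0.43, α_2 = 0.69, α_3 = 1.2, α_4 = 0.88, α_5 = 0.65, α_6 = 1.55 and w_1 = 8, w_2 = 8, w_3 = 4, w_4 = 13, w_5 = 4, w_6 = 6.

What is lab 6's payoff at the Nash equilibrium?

∂u_i/∂x_i = α_i − 1, so lab i contributes w_i if α_i > 1, else 0.
α_i > 1 for i ∈ {3, 6}; NE contributions (0, 0, 4, 0, 0, 6), X = 10.
u_6 = (6 − 6) + 1.55·10 = 15.5.

15.5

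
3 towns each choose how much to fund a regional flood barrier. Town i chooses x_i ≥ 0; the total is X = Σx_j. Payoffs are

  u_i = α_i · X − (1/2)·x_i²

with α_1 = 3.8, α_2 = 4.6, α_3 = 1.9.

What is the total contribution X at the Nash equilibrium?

Town i's FOC: ∂u_i/∂x_i = α_i − x_i = 0, so x_i* = α_i.
NE contributions = (3.8, 4.6, 1.9); X = 10.3.

10.3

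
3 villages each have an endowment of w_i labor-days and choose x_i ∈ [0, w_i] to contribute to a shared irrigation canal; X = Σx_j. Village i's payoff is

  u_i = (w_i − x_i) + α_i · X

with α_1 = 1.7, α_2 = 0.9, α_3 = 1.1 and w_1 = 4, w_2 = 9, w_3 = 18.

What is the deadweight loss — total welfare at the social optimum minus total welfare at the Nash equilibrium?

∂u_i/∂x_i = α_i − 1, so village i contributes w_i if α_i > 1, else 0.
α_i > 1 for i ∈ {1, 3}; NE contributions (4, 0, 18), X = 22.
W^NE = Σw_i − X^NE + (Σα_i)·X^NE = 31 + 2.7·22 = 90.4.
Planner: ∂(Σu_j)/∂x_i = Σα_j − 1 = 2.7 > 0, so everyone contributes w_i; X^SO = 31, W^SO = 31 + 2.7·31 = 114.7.
Deadweight loss = 24.3.

24.3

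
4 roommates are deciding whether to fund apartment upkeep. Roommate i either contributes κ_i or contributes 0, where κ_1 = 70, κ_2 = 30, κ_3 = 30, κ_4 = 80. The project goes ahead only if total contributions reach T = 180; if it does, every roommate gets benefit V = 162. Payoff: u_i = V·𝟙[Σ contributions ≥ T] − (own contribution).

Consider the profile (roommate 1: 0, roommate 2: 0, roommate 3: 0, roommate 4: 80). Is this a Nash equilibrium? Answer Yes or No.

Total = 80 < 180: not provided.
Roommate 1 (pledges 0, payoff 0): pledging 70 → total 150, payoff -70. No gain.
Roommate 2 (pledges 0, payoff 0): pledging 30 → total 110, payoff -30. No gain.
Roommate 3 (pledges 0, payoff 0): pledging 30 → total 110, payoff -30. No gain.
Roommate 4 (pledges 80, payoff -80): dropping to 0 → total 0, payoff 0. Profitable deviation.

No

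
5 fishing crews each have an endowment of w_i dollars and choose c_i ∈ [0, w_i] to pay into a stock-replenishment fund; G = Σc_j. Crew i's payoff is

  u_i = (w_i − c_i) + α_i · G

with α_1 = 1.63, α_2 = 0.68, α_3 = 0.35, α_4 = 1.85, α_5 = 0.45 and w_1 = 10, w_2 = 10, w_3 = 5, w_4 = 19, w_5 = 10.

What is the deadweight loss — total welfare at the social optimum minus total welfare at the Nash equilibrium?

99

∂u_i/∂c_i = α_i − 1, so crew i contributes w_i if α_i > 1, else 0.
α_i > 1 for i ∈ {1, 4}; NE contributions (10, 0, 0, 19, 0), G = 29.
W^NE = Σw_i − G^NE + (Σα_i)·G^NE = 54 + 3.96·29 = 168.84.
Planner: ∂(Σu_j)/∂c_i = Σα_j − 1 = 3.96 > 0, so everyone contributes w_i; G^SO = 54, W^SO = 54 + 3.96·54 = 267.84.
Deadweight loss = 99.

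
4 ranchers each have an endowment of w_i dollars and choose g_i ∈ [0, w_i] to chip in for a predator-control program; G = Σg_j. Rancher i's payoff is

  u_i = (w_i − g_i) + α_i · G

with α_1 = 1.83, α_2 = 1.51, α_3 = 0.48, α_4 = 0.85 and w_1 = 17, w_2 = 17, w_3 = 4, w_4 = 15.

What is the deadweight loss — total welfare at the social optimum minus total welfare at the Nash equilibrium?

∂u_i/∂g_i = α_i − 1, so rancher i contributes w_i if α_i > 1, else 0.
α_i > 1 for i ∈ {1, 2}; NE contributions (17, 17, 0, 0), G = 34.
W^NE = Σw_i − G^NE + (Σα_i)·G^NE = 53 + 3.67·34 = 177.78.
Planner: ∂(Σu_j)/∂g_i = Σα_j − 1 = 3.67 > 0, so everyone contributes w_i; G^SO = 53, W^SO = 53 + 3.67·53 = 247.51.
Deadweight loss = 69.73.

69.73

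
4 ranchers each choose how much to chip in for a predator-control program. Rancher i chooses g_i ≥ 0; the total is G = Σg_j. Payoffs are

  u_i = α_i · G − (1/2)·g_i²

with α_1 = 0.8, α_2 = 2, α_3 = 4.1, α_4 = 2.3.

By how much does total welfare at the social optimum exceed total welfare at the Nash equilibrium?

Rancher i's FOC: ∂u_i/∂g_i = α_i − g_i = 0, so g_i* = α_i.
NE contributions = (0.8, 2, 4.1, 2.3); G = 9.2.
W^NE = (Σα)·G − ½Σα_i² = 9.2² − ½·26.74 = 71.27.
Planner sets g_i = Σα_j = 9.2 for every i, so G^SO = 4·9.2 = 36.8.
W^SO = (Σα)·G^SO − ½·4·(Σα)² = (4/2)·9.2² = 169.28.
Deadweight loss = W^SO − W^NE = 98.01.

98.01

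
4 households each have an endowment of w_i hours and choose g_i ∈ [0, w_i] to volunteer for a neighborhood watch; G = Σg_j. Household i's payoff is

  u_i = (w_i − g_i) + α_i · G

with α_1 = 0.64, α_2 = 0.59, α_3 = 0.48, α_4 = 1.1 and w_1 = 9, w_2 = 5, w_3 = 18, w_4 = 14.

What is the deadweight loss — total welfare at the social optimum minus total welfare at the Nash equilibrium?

∂u_i/∂g_i = α_i − 1, so household i contributes w_i if α_i > 1, else 0.
α_i > 1 for i ∈ {4}; NE contributions (0, 0, 0, 14), G = 14.
W^NE = Σw_i − G^NE + (Σα_i)·G^NE = 46 + 1.81·14 = 71.34.
Planner: ∂(Σu_j)/∂g_i = Σα_j − 1 = 1.81 > 0, so everyone contributes w_i; G^SO = 46, W^SO = 46 + 1.81·46 = 129.26.
Deadweight loss = 57.92.

57.92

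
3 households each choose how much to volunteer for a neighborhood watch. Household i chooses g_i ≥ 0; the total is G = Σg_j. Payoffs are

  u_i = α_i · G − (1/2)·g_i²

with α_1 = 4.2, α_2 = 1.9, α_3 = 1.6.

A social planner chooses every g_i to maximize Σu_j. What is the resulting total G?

Planner FOC: ∂(Σu_j)/∂g_i = (Σα_j) − g_i = 0, so g_i^SO = Σα_j = 7.7 for every i; G^SO = 23.1.

23.1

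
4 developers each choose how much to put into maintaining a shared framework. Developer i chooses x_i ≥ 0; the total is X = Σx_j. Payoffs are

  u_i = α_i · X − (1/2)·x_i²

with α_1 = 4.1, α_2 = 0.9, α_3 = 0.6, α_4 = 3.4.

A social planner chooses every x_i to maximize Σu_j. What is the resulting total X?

Planner FOC: ∂(Σu_j)/∂x_i = (Σα_j) − x_i = 0, so x_i^SO = Σα_j = 9 for every i; X^SO = 36.

36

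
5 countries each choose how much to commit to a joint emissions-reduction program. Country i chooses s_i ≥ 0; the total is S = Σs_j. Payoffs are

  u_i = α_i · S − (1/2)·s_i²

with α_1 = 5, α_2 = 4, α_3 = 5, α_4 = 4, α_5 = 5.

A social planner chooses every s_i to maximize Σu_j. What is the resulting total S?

115

Planner FOC: ∂(Σu_j)/∂s_i = (Σα_j) − s_i = 0, so s_i^SO = Σα_j = 23 for every i; S^SO = 115.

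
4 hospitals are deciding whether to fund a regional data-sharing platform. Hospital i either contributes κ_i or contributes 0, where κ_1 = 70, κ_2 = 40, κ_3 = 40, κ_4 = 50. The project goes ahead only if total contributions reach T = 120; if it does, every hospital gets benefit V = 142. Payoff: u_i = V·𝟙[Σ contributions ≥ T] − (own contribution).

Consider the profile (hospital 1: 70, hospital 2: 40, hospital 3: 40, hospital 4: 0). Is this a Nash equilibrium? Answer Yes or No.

Yes

Total = 150 ≥ 120: provided.
Hospital 1 (pledges 70, payoff 72): dropping to 0 → total 80, payoff 0. No gain.
Hospital 2 (pledges 40, payoff 102): dropping to 0 → total 110, payoff 0. No gain.
Hospital 3 (pledges 40, payoff 102): dropping to 0 → total 110, payoff 0. No gain.
Hospital 4 (pledges 0, payoff 142): pledging 50 → total 200, payoff 92. No gain.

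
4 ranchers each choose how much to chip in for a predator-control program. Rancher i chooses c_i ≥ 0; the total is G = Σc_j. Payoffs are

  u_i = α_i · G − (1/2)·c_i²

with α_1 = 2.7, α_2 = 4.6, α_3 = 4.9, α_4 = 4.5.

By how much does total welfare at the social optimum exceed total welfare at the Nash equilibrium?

315.245

Rancher i's FOC: ∂u_i/∂c_i = α_i − c_i = 0, so c_i* = α_i.
NE contributions = (2.7, 4.6, 4.9, 4.5); G = 16.7.
W^NE = (Σα)·G − ½Σα_i² = 16.7² − ½·72.71 = 242.535.
Planner sets c_i = Σα_j = 16.7 for every i, so G^SO = 4·16.7 = 66.8.
W^SO = (Σα)·G^SO − ½·4·(Σα)² = (4/2)·16.7² = 557.78.
Deadweight loss = W^SO − W^NE = 315.245.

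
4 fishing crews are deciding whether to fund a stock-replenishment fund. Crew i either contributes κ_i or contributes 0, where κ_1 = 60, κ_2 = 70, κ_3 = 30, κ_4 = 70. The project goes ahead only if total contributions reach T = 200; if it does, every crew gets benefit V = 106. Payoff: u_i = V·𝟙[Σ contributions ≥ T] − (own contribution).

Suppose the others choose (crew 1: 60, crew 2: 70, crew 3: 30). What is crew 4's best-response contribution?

70

Others' total = 160. Contributing 70 brings total to 230 ≥ 200: gain V − κ_4 = 36.
Best response: 70.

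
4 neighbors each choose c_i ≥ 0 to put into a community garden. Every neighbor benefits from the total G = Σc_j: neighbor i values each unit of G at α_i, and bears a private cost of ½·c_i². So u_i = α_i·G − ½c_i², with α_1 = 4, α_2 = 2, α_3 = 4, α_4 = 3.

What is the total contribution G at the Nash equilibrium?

13

Neighbor i's FOC: ∂u_i/∂c_i = α_i − c_i = 0, so c_i* = α_i.
NE contributions = (4, 2, 4, 3); G = 13.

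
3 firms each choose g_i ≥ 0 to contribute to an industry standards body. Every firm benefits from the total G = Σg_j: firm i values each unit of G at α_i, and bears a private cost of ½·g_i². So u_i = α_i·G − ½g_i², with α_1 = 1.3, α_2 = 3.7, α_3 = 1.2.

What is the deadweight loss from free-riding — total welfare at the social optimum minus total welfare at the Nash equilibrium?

27.63

Firm i's FOC: ∂u_i/∂g_i = α_i − g_i = 0, so g_i* = α_i.
NE contributions = (1.3, 3.7, 1.2); G = 6.2.
W^NE = (Σα)·G − ½Σα_i² = 6.2² − ½·16.82 = 30.03.
Planner sets g_i = Σα_j = 6.2 for every i, so G^SO = 3·6.2 = 18.6.
W^SO = (Σα)·G^SO − ½·3·(Σα)² = (3/2)·6.2² = 57.66.
Deadweight loss = W^SO − W^NE = 27.63.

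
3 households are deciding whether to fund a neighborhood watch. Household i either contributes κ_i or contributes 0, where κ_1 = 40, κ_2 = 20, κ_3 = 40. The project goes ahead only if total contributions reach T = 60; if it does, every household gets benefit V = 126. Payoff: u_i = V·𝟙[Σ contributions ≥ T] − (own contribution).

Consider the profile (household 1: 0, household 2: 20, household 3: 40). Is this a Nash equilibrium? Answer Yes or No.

Yes

Total = 60 ≥ 60: provided.
Household 1 (pledges 0, payoff 126): pledging 40 → total 100, payoff 86. No gain.
Household 2 (pledges 20, payoff 106): dropping to 0 → total 40, payoff 0. No gain.
Household 3 (pledges 40, payoff 86): dropping to 0 → total 20, payoff 0. No gain.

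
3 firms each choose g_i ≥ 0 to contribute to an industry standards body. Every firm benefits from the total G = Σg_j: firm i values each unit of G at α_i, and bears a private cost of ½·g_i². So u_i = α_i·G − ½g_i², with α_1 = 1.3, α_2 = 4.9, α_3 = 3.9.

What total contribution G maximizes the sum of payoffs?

Planner FOC: ∂(Σu_j)/∂g_i = (Σα_j) − g_i = 0, so g_i^SO = Σα_j = 10.1 for every i; G^SO = 30.3.

30.3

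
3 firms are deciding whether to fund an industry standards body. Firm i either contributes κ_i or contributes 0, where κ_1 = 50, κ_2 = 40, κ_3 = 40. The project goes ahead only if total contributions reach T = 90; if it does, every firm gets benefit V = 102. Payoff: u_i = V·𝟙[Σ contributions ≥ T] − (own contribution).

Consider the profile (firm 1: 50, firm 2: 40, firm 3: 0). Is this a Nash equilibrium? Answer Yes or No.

Total = 90 ≥ 90: provided.
Firm 1 (pledges 50, payoff 52): dropping to 0 → total 40, payoff 0. No gain.
Firm 2 (pledges 40, payoff 62): dropping to 0 → total 50, payoff 0. No gain.
Firm 3 (pledges 0, payoff 102): pledging 40 → total 130, payoff 62. No gain.

Yes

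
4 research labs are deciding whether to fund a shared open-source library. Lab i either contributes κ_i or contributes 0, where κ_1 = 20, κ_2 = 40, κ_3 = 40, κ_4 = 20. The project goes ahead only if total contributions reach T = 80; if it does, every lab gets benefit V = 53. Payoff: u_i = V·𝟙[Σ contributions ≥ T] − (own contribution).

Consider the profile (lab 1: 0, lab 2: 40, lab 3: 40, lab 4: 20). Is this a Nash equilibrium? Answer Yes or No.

Total = 100 ≥ 80: provided.
Lab 1 (pledges 0, payoff 53): pledging 20 → total 120, payoff 33. No gain.
Lab 2 (pledges 40, payoff 13): dropping to 0 → total 60, payoff 0. No gain.
Lab 3 (pledges 40, payoff 13): dropping to 0 → total 60, payoff 0. No gain.
Lab 4 (pledges 20, payoff 33): dropping to 0 → total 80, payoff 53. Profitable deviation.

No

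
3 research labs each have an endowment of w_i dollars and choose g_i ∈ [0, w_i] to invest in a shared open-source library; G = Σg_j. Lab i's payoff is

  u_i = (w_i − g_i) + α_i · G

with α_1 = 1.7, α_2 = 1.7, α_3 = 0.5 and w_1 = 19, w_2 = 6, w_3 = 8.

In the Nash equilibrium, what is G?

25

∂u_i/∂g_i = α_i − 1, so lab i contributes w_i if α_i > 1, else 0.
α_i > 1 for i ∈ {1, 2}; NE contributions (19, 6, 0), G = 25.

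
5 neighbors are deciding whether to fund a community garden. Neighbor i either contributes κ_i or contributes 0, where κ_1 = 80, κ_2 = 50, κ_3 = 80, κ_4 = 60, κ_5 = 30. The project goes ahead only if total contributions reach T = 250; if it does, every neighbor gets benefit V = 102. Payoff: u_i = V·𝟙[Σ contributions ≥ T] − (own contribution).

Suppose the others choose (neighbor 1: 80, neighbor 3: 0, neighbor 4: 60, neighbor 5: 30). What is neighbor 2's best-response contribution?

0

Others' total = 170. Even contributing 50 gives 220 < 250: no benefit either way.
Best response: 0.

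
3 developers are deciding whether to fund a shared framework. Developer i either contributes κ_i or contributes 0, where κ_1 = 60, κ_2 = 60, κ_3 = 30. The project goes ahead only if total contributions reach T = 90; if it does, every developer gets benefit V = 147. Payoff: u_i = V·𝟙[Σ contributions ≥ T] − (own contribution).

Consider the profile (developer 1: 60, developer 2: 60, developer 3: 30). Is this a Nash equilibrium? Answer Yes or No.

No

Total = 150 ≥ 90: provided.
Developer 1 (pledges 60, payoff 87): dropping to 0 → total 90, payoff 147. Profitable deviation.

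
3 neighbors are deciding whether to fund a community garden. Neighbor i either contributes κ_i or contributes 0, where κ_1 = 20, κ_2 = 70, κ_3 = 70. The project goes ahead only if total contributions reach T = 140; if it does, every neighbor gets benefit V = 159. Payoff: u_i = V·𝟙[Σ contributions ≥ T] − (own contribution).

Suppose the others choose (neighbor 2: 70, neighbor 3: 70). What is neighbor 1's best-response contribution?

Others' total = 140 ≥ 140; contributing adds cost 20 for no extra benefit.
Best response: 0.

0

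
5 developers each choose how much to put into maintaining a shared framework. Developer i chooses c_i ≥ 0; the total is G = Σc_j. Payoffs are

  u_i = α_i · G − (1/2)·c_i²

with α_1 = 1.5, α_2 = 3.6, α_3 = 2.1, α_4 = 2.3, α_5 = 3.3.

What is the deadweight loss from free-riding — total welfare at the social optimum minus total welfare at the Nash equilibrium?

Developer i's FOC: ∂u_i/∂c_i = α_i − c_i = 0, so c_i* = α_i.
NE contributions = (1.5, 3.6, 2.1, 2.3, 3.3); G = 12.8.
W^NE = (Σα)·G − ½Σα_i² = 12.8² − ½·35.8 = 145.94.
Planner sets c_i = Σα_j = 12.8 for every i, so G^SO = 5·12.8 = 64.
W^SO = (Σα)·G^SO − ½·5·(Σα)² = (5/2)·12.8² = 409.6.
Deadweight loss = W^SO − W^NE = 263.66.

263.66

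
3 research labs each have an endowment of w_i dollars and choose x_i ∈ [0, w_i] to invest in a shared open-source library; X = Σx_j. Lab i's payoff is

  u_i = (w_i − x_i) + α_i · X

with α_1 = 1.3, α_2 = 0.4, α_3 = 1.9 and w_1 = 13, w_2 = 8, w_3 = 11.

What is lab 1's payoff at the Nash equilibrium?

∂u_i/∂x_i = α_i − 1, so lab i contributes w_i if α_i > 1, else 0.
α_i > 1 for i ∈ {1, 3}; NE contributions (13, 0, 11), X = 24.
u_1 = (13 − 13) + 1.3·24 = 31.2.

31.2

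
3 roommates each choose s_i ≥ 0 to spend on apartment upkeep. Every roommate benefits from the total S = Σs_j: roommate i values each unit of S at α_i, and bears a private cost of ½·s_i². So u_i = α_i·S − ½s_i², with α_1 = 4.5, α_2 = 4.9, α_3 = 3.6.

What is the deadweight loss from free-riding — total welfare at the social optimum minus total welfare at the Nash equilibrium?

113.11

Roommate i's FOC: ∂u_i/∂s_i = α_i − s_i = 0, so s_i* = α_i.
NE contributions = (4.5, 4.9, 3.6); S = 13.
W^NE = (Σα)·S − ½Σα_i² = 13² − ½·57.22 = 140.39.
Planner sets s_i = Σα_j = 13 for every i, so S^SO = 3·13 = 39.
W^SO = (Σα)·S^SO − ½·3·(Σα)² = (3/2)·13² = 253.5.
Deadweight loss = W^SO − W^NE = 113.11.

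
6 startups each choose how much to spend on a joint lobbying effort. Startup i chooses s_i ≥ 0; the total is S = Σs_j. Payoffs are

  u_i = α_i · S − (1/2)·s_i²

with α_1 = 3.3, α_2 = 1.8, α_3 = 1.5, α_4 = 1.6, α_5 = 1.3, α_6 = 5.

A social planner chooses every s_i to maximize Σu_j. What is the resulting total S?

87

Planner FOC: ∂(Σu_j)/∂s_i = (Σα_j) − s_i = 0, so s_i^SO = Σα_j = 14.5 for every i; S^SO = 87.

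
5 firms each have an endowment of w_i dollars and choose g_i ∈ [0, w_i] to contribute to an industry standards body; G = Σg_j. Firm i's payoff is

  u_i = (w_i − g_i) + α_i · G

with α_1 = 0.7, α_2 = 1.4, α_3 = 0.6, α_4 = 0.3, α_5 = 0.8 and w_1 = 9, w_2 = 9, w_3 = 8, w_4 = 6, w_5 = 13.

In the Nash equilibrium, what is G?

∂u_i/∂g_i = α_i − 1, so firm i contributes w_i if α_i > 1, else 0.
α_i > 1 for i ∈ {2}; NE contributions (0, 9, 0, 0, 0), G = 9.

9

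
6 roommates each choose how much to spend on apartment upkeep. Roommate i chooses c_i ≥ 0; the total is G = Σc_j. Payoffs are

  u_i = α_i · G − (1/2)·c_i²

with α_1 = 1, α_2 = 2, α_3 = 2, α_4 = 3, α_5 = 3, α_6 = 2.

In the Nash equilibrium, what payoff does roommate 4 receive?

34.5

Roommate i's FOC: ∂u_i/∂c_i = α_i − c_i = 0, so c_i* = α_i.
NE contributions = (1, 2, 2, 3, 3, 2); G = 13.
u_4 = α_4·G − ½·(c_4)² = 3·13 − ½·3² = 34.5.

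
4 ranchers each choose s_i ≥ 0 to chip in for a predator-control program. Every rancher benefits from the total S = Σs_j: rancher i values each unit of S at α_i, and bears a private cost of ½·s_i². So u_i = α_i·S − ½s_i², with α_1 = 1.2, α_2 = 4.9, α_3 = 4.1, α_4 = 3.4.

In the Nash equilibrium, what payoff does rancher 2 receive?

Rancher i's FOC: ∂u_i/∂s_i = α_i − s_i = 0, so s_i* = α_i.
NE contributions = (1.2, 4.9, 4.1, 3.4); S = 13.6.
u_2 = α_2·S − ½·(s_2)² = 4.9·13.6 − ½·4.9² = 54.635.

54.635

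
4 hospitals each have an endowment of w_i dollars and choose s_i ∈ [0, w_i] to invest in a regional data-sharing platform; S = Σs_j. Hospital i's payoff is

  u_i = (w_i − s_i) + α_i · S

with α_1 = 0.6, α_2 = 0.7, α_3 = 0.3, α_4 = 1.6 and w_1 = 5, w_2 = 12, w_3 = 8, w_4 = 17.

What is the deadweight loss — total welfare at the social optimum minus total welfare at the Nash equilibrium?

55

∂u_i/∂s_i = α_i − 1, so hospital i contributes w_i if α_i > 1, else 0.
α_i > 1 for i ∈ {4}; NE contributions (0, 0, 0, 17), S = 17.
W^NE = Σw_i − S^NE + (Σα_i)·S^NE = 42 + 2.2·17 = 79.4.
Planner: ∂(Σu_j)/∂s_i = Σα_j − 1 = 2.2 > 0, so everyone contributes w_i; S^SO = 42, W^SO = 42 + 2.2·42 = 134.4.
Deadweight loss = 55.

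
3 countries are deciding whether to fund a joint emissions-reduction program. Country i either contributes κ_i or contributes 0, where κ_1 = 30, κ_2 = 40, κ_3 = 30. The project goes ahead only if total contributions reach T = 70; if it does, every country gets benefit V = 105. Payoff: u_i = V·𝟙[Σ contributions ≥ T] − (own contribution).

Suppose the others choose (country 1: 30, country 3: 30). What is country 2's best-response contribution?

Others' total = 60. Contributing 40 brings total to 100 ≥ 70: gain V − κ_2 = 65.
Best response: 40.

40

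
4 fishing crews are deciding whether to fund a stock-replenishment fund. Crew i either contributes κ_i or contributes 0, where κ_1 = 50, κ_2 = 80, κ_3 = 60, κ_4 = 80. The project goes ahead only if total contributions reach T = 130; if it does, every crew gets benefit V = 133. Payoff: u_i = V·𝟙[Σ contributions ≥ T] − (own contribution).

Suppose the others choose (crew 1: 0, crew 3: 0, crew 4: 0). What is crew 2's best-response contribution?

Others' total = 0. Even contributing 80 gives 80 < 130: no benefit either way.
Best response: 0.

0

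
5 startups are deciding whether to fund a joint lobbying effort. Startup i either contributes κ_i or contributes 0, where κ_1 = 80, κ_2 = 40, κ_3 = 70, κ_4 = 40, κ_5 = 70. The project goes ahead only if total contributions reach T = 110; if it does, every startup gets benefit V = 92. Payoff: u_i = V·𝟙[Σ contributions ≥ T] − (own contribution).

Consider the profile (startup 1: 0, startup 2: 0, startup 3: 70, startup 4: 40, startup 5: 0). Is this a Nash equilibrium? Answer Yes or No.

Yes

Total = 110 ≥ 110: provided.
Startup 1 (pledges 0, payoff 92): pledging 80 → total 190, payoff 12. No gain.
Startup 2 (pledges 0, payoff 92): pledging 40 → total 150, payoff 52. No gain.
Startup 3 (pledges 70, payoff 22): dropping to 0 → total 40, payoff 0. No gain.
Startup 4 (pledges 40, payoff 52): dropping to 0 → total 70, payoff 0. No gain.
Startup 5 (pledges 0, payoff 92): pledging 70 → total 180, payoff 22. No gain.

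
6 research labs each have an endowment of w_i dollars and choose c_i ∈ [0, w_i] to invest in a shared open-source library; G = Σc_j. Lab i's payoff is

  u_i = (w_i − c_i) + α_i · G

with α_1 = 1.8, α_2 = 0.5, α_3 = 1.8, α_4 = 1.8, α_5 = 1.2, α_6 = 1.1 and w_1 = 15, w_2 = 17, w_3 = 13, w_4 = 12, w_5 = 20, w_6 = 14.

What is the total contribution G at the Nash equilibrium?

74

∂u_i/∂c_i = α_i − 1, so lab i contributes w_i if α_i > 1, else 0.
α_i > 1 for i ∈ {1, 3, 4, 5, 6}; NE contributions (15, 0, 13, 12, 20, 14), G = 74.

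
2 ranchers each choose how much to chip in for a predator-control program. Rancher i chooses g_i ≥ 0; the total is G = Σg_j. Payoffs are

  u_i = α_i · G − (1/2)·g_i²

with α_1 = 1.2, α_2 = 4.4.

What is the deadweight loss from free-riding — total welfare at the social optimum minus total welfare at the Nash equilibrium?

Rancher i's FOC: ∂u_i/∂g_i = α_i − g_i = 0, so g_i* = α_i.
NE contributions = (1.2, 4.4); G = 5.6.
W^NE = (Σα)·G − ½Σα_i² = 5.6² − ½·20.8 = 20.96.
Planner sets g_i = Σα_j = 5.6 for every i, so G^SO = 2·5.6 = 11.2.
W^SO = (Σα)·G^SO − ½·2·(Σα)² = (2/2)·5.6² = 31.36.
Deadweight loss = W^SO − W^NE = 10.4.

10.4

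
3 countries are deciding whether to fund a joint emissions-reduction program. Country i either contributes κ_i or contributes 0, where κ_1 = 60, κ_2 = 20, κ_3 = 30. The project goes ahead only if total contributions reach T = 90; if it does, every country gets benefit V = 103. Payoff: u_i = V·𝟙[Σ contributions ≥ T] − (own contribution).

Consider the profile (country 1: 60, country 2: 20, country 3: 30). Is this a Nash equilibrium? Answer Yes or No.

No

Total = 110 ≥ 90: provided.
Country 1 (pledges 60, payoff 43): dropping to 0 → total 50, payoff 0. No gain.
Country 2 (pledges 20, payoff 83): dropping to 0 → total 90, payoff 103. Profitable deviation.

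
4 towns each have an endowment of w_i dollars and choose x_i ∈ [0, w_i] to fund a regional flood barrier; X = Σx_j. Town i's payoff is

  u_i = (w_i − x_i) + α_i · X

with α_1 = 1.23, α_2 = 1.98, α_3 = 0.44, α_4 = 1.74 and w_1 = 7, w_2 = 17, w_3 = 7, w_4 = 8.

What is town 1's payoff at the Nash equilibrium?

39.36

∂u_i/∂x_i = α_i − 1, so town i contributes w_i if α_i > 1, else 0.
α_i > 1 for i ∈ {1, 2, 4}; NE contributions (7, 17, 0, 8), X = 32.
u_1 = (7 − 7) + 1.23·32 = 39.36.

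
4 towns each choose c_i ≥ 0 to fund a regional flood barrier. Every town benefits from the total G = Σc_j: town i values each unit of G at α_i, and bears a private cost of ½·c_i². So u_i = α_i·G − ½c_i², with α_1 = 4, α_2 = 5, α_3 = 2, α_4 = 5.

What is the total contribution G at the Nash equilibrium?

16

Town i's FOC: ∂u_i/∂c_i = α_i − c_i = 0, so c_i* = α_i.
NE contributions = (4, 5, 2, 5); G = 16.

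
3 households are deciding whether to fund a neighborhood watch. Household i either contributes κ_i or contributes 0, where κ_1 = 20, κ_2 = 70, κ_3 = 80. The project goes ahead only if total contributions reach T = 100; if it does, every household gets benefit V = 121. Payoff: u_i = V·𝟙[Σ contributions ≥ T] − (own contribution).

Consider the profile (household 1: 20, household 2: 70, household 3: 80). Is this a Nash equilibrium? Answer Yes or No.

No

Total = 170 ≥ 100: provided.
Household 1 (pledges 20, payoff 101): dropping to 0 → total 150, payoff 121. Profitable deviation.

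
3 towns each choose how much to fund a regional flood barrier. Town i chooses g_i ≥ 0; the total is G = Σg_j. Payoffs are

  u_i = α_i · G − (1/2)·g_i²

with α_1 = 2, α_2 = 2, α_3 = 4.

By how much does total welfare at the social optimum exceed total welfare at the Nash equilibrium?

44

Town i's FOC: ∂u_i/∂g_i = α_i − g_i = 0, so g_i* = α_i.
NE contributions = (2, 2, 4); G = 8.
W^NE = (Σα)·G − ½Σα_i² = 8² − ½·24 = 52.
Planner sets g_i = Σα_j = 8 for every i, so G^SO = 3·8 = 24.
W^SO = (Σα)·G^SO − ½·3·(Σα)² = (3/2)·8² = 96.
Deadweight loss = W^SO − W^NE = 44.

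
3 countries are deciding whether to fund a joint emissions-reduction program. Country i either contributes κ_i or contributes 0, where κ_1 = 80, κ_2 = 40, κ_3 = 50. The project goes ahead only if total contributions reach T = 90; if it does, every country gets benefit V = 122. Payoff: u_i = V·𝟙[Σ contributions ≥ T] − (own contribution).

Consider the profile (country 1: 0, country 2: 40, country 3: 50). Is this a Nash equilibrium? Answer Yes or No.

Yes

Total = 90 ≥ 90: provided.
Country 1 (pledges 0, payoff 122): pledging 80 → total 170, payoff 42. No gain.
Country 2 (pledges 40, payoff 82): dropping to 0 → total 50, payoff 0. No gain.
Country 3 (pledges 50, payoff 72): dropping to 0 → total 40, payoff 0. No gain.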